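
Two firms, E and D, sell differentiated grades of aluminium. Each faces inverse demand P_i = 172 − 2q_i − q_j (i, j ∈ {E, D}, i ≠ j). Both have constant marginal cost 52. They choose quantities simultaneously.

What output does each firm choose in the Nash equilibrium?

Firm E's profit: π = q_E(172 − 2q_E − q_D) − 52q_E.
∂π/∂q_E = 120 − 4q_E − q_D = 0 ⇒ q_E = 30 − 0.25q_D.
By symmetry q_D = q_E; substituting into the reaction function, 1.25q_E = 30 and q_E = 24.

24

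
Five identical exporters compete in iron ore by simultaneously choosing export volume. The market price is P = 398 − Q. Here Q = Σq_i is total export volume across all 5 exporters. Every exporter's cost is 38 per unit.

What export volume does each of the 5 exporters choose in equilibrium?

60

A representative exporter's profit is π_i = q_i(398 − Q) − 38q_i, with Q = q_i + Σ_{j≠i} q_j.
First-order condition: 360 − 2q_i − Σ_{j≠i} q_j = 0.
In a symmetric equilibrium every exporter chooses the same q, so Σ_{j≠i} q_j = 4q. The condition becomes 360 − 6q = 0, giving q = 360/6 = 60.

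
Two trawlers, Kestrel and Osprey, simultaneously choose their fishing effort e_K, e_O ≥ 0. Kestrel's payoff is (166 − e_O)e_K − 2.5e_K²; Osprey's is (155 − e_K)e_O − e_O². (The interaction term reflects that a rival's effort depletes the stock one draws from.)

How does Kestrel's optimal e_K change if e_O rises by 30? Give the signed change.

Expanding Kestrel's payoff: 166e_K − e_Oe_K − 2.5e_K².
∂π/∂e_K = 166 − e_O − 5e_K = 0, so e_K = 33.2 − 0.2e_O.
The reaction-function slope is −0.2, so a 30-unit rise in e_O moves e_K by −0.2 × 30 = −6. Kestrel's best response falls — the actions are strategic substitutes.

-6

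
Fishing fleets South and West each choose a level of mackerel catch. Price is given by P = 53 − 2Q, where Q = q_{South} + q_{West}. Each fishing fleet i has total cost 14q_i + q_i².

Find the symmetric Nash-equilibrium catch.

4.875

Fishing fleet South's profit: π = q_{South}(53 − 2(q_{South} + q_{West})) − 14q_{South} − q_{South}².
∂π/∂q_{South} = 39 − 6q_{South} − 2q_{West} = 0, so q_{South} = 6.5 − (1/3)q_{West}.
The game is symmetric, so in equilibrium q_{West} = q_{South}: the reaction function gives (4/3)q_{South} = 6.5, hence q_{South} = 4.875.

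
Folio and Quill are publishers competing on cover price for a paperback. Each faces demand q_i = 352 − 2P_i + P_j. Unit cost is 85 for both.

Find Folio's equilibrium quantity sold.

Folio's profit: π = (P_{Folio} − 85)(352 − 2P_{Folio} + P_{Quill}).
∂π/∂P_{Folio} = 522 − 4P_{Folio} + P_{Quill} = 0 ⇒ P_{Folio} = 130.5 + 0.25P_{Quill}.
By symmetry P_{Quill} = P_{Folio}; substituting into the reaction function, 0.75P_{Folio} = 130.5 and P_{Folio} = 174.
q_{Folio} = 352 − 2·174 + 174 = 178.

178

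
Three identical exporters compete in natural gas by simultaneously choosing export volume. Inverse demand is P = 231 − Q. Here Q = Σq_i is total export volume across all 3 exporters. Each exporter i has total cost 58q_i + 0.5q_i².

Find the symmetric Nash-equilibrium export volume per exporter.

34.6

A representative exporter's profit is π_i = q_i(231 − Q) − 58q_i − 0.5q_i², with Q = q_i + Σ_{j≠i} q_j.
First-order condition: 173 − 3q_i − Σ_{j≠i} q_j = 0.
With identical exporters, set every q_j = q: then 173 − 3q − 2q = 0, i.e. q = 173/5 = 34.6.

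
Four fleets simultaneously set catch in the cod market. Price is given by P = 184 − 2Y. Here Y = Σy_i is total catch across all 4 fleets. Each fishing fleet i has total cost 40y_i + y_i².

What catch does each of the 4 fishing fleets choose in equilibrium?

A representative fishing fleet's profit is π_i = y_i(184 − 2Y) − 40y_i − y_i², with Y = y_i + Σ_{j≠i} y_j.
First-order condition: 144 − 6y_i − 2Σ_{j≠i} y_j = 0.
In a symmetric equilibrium every fishing fleet chooses the same y, so Σ_{j≠i} y_j = 3y. The condition becomes 144 − 12y = 0, giving y = 144/12 = 12.

12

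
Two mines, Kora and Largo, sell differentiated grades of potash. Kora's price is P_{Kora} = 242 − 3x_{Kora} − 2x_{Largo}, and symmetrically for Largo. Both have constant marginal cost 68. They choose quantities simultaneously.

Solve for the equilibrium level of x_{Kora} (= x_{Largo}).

21.75

Mine Kora's profit: π = x_{Kora}(242 − 3x_{Kora} − 2x_{Largo}) − 68x_{Kora}.
∂π/∂x_{Kora} = 174 − 6x_{Kora} − 2x_{Largo} = 0 ⇒ x_{Kora} = 29 − (1/3)x_{Largo}.
Setting x_{Kora} = x_{Largo} in the reaction function: x_{Kora} = 29 − (1/3)x_{Kora}, so x_{Kora} = 29 / (4/3) = 21.75.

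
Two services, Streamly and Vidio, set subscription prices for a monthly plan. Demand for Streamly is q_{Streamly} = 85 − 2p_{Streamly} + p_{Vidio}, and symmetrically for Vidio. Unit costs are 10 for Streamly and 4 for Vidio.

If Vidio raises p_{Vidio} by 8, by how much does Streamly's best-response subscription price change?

Streamly's profit: π = (p_{Streamly} − 10)(85 − 2p_{Streamly} + p_{Vidio}).
∂π/∂p_{Streamly} = 105 − 4p_{Streamly} + p_{Vidio} = 0 ⇒ p_{Streamly} = 26.25 + 0.25p_{Vidio}.
The reaction-function slope is 0.25, so an 8-unit rise in p_{Vidio} moves p_{Streamly} by 0.25 × 8 = 2. Streamly's best response rises — the actions are strategic complements.

2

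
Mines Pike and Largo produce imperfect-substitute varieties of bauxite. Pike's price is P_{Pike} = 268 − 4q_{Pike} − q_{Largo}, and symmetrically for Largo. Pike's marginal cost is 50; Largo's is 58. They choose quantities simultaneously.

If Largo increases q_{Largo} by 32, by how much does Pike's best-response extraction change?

-4

Mine Pike's profit: π = q_{Pike}(268 − 4q_{Pike} − q_{Largo}) − 50q_{Pike}.
∂π/∂q_{Pike} = 218 − 8q_{Pike} − q_{Largo} = 0 ⇒ q_{Pike} = 27.25 − 0.125q_{Largo}.
The reaction-function slope is −0.125, so a 32-unit rise in q_{Largo} moves q_{Pike} by −0.125 × 32 = −4. Pike's best response falls — the actions are strategic substitutes.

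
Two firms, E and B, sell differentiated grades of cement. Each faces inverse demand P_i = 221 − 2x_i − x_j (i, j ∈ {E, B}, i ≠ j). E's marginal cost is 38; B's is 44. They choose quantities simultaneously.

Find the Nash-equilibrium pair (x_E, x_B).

Firm E's profit: π = x_E(221 − 2x_E − x_B) − 38x_E.
∂π/∂x_E = 183 − 4x_E − x_B = 0 ⇒ x_E = 45.75 − 0.25x_B.
Similarly x_B = 44.25 − 0.25x_E.
Plugging x_B into E's best response: x_E = 45.75 − 0.25(44.25 − 0.25x_E) ⇒ 0.9375x_E = 34.6875, so x_E = 37.
Then x_B = 44.25 − 0.25·37 = 35.

37, 35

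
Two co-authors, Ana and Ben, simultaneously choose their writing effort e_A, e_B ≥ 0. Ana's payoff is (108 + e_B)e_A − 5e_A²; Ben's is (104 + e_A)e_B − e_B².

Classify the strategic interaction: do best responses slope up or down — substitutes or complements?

Expanding Ana's payoff: 108e_A + e_Be_A − 5e_A².
∂π/∂e_A = 108 + e_B − 10e_A = 0, so e_A = 10.8 + 0.1e_B.
The best-response slope de_A/de_B = 0.1 > 0: the reaction function is upward-sloping, so the choices are strategic complements.

strategic complements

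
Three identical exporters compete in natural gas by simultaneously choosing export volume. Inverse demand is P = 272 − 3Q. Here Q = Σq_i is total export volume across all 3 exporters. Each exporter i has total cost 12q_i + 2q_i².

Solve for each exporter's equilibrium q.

A representative exporter's profit is π_i = q_i(272 − 3Q) − 12q_i − 2q_i², with Q = q_i + Σ_{j≠i} q_j.
First-order condition: 260 − 10q_i − 3Σ_{j≠i} q_j = 0.
In a symmetric equilibrium every exporter chooses the same q, so Σ_{j≠i} q_j = 2q. The condition becomes 260 − 16q = 0, giving q = 260/16 = 16.25.

16.25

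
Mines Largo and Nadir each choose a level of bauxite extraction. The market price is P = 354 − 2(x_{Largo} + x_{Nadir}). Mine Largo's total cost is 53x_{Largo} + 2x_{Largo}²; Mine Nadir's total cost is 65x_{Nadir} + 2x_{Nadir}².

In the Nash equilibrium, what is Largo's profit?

3721

Mine Largo's profit: π = x_{Largo}(354 − 2(x_{Largo} + x_{Nadir})) − 53x_{Largo} − 2x_{Largo}².
∂π/∂x_{Largo} = 301 − 8x_{Largo} − 2x_{Nadir} = 0, so x_{Largo} = 37.625 − 0.25x_{Nadir}.
By the same steps for Nadir: x_{Nadir} = 36.125 − 0.25x_{Largo}.
Plugging x_{Nadir} into Largo's best response: x_{Largo} = 37.625 − 0.25(36.125 − 0.25x_{Largo}) ⇒ 0.9375x_{Largo} = 915/32, so x_{Largo} = 30.5.
Then x_{Nadir} = 36.125 − 0.25·30.5 = 28.5.
Price P = 354 − 2·59 = 236.
Largo's profit: (236 − 53)·30.5 − 2(30.5)² = 3721.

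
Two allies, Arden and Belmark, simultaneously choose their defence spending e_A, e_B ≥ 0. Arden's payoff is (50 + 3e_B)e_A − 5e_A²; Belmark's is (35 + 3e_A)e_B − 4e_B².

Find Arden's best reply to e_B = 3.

5.9

Expanding Arden's payoff: 50e_A + 3e_Be_A − 5e_A².
∂π/∂e_A = 50 + 3e_B − 10e_A = 0, so e_A = 5 + 0.3e_B.
At e_B = 3: e_A = 5 + 0.3·3 = 5.9.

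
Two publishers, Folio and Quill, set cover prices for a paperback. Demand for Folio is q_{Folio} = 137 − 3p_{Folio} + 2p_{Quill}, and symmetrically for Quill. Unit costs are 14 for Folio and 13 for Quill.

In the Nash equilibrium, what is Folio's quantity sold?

Folio's profit: π = (p_{Folio} − 14)(137 − 3p_{Folio} + 2p_{Quill}).
∂π/∂p_{Folio} = 179 − 6p_{Folio} + 2p_{Quill} = 0 ⇒ p_{Folio} = 179/6 + (1/3)p_{Quill}.
Similarly p_{Quill} = 88/3 + (1/3)p_{Folio}.
Plugging p_{Quill} into Folio's best response: p_{Folio} = 179/6 + (1/3)(88/3 + (1/3)p_{Folio}) ⇒ (8/9)p_{Folio} = 713/18, so p_{Folio} = 44.5625.
Then p_{Quill} = 88/3 + (1/3)·44.5625 = 44.1875.
q_{Folio} = 137 − 3·44.5625 + 2·44.1875 = 91.6875.

91.6875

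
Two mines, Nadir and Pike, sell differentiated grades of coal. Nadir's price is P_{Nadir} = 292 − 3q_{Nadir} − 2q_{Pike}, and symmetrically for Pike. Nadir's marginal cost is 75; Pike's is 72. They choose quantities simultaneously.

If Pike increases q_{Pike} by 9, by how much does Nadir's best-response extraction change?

Mine Nadir's profit: π = q_{Nadir}(292 − 3q_{Nadir} − 2q_{Pike}) − 75q_{Nadir}.
∂π/∂q_{Nadir} = 217 − 6q_{Nadir} − 2q_{Pike} = 0 ⇒ q_{Nadir} = 217/6 − (1/3)q_{Pike}.
The reaction-function slope is −1/3, so a 9-unit rise in q_{Pike} moves q_{Nadir} by −1/3 × 9 = −3. Nadir's best response falls — the actions are strategic substitutes.

-3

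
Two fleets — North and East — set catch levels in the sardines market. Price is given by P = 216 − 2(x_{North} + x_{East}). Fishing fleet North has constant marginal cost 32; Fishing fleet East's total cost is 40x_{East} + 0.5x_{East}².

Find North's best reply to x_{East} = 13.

Fishing fleet North's profit: π = x_{North}(216 − 2(x_{North} + x_{East})) − 32x_{North}.
∂π/∂x_{North} = 184 − 4x_{North} − 2x_{East} = 0, so x_{North} = 46 − 0.5x_{East}.
At x_{East} = 13: x_{North} = 46 − 0.5·13 = 39.5.

39.5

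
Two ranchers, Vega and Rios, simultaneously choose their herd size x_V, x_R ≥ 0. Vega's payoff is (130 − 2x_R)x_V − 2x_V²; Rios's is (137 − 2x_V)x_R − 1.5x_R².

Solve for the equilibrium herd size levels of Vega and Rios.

Expanding Vega's payoff: 130x_V − 2x_Rx_V − 2x_V².
∂π/∂x_V = 130 − 2x_R − 4x_V = 0, so x_V = 32.5 − 0.5x_R.
Likewise for Rios: x_R = 137/3 − (2/3)x_V.
Substituting the second reaction function into the first: x_V = 32.5 − 0.5(137/3 − (2/3)x_V), which gives (2/3)x_V = 29/3 ⇒ x_V = 14.5.
Then x_R = 137/3 − (2/3)·14.5 = 36.

14.5, 36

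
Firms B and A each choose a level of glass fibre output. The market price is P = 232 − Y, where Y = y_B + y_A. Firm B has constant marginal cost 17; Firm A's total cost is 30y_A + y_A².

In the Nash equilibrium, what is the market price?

Firm B's profit: π = y_B(232 − (y_B + y_A)) − 17y_B.
∂π/∂y_B = 215 − 2y_B − y_A = 0, so y_B = 107.5 − 0.5y_A.
For A: ∂π/∂y_A = 202 − 4y_A − y_B = 0 ⇒ y_A = 50.5 − 0.25y_B.
Substituting the second reaction function into the first: y_B = 107.5 − 0.5(50.5 − 0.25y_B), which gives 0.875y_B = 82.25 ⇒ y_B = 94.
Then y_A = 50.5 − 0.25·94 = 27.
Equilibrium price: P = 232 − 121 = 111.

111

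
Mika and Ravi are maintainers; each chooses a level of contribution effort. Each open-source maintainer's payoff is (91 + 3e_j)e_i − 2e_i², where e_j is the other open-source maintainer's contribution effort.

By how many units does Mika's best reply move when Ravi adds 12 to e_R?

9

Mika's payoff is (91 + 3e_R)e_M − 2e_M².
∂π/∂e_M = 91 + 3e_R − 4e_M = 0, so e_M = 22.75 + 0.75e_R.
The reaction-function slope is 0.75, so a 12-unit rise in e_R moves e_M by 0.75 × 12 = 9. Mika's best response rises — the actions are strategic complements.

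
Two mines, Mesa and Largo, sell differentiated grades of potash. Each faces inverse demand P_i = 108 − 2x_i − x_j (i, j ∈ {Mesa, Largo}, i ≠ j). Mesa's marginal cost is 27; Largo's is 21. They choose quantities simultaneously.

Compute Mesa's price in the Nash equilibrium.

58.6

Mine Mesa's profit: π = x_{Mesa}(108 − 2x_{Mesa} − x_{Largo}) − 27x_{Mesa}.
∂π/∂x_{Mesa} = 81 − 4x_{Mesa} − x_{Largo} = 0 ⇒ x_{Mesa} = 20.25 − 0.25x_{Largo}.
Similarly x_{Largo} = 21.75 − 0.25x_{Mesa}.
Solving the two reaction functions simultaneously: (1 − (−0.25)(−0.25))x_{Mesa} = 20.25 − 0.25·21.75, so 0.9375x_{Mesa} = 14.8125 and x_{Mesa} = 15.8.
Then x_{Largo} = 21.75 − 0.25·15.8 = 17.8.
P_{Mesa} = 108 − 2·15.8 − 17.8 = 58.6.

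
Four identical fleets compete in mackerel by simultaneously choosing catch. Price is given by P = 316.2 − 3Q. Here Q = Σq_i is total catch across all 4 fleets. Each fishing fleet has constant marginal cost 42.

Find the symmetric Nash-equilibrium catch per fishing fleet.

A representative fishing fleet's profit is π_i = q_i(316.2 − 3Q) − 42q_i, with Q = q_i + Σ_{j≠i} q_j.
First-order condition: 274.2 − 6q_i − 3Σ_{j≠i} q_j = 0.
In a symmetric equilibrium every fishing fleet chooses the same q, so Σ_{j≠i} q_j = 3q. The condition becomes 274.2 − 15q = 0, giving q = 274.2/15 = 18.28.

18.28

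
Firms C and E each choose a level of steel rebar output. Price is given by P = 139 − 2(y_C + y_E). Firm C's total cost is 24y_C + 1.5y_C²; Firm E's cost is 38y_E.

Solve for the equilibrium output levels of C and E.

Firm C's profit: π = y_C(139 − 2(y_C + y_E)) − 24y_C − 1.5y_C².
∂π/∂y_C = 115 − 7y_C − 2y_E = 0, so y_C = 115/7 − (2/7)y_E.
For E: ∂π/∂y_E = 101 − 4y_E − 2y_C = 0 ⇒ y_E = 25.25 − 0.5y_C.
Solving the two reaction functions simultaneously: (1 − (−2/7)(−0.5))y_C = 115/7 − (2/7)·25.25, so (6/7)y_C = 129/14 and y_C = 10.75.
Then y_E = 25.25 − 0.5·10.75 = 19.875.

10.75, 19.875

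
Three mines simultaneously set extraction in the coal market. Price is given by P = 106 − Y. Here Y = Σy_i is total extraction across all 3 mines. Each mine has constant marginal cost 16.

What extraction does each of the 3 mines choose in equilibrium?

A representative mine's profit is π_i = y_i(106 − Y) − 16y_i, with Y = y_i + Σ_{j≠i} y_j.
First-order condition: 90 − 2y_i − Σ_{j≠i} y_j = 0.
With identical mines, set every y_j = y: then 90 − 2y − 2y = 0, i.e. y = 90/4 = 22.5.

22.5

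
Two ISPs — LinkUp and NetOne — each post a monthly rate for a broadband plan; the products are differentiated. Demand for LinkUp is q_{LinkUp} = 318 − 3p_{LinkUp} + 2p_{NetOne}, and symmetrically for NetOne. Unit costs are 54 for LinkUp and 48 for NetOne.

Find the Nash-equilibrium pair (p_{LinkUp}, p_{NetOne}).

LinkUp's profit: π = (p_{LinkUp} − 54)(318 − 3p_{LinkUp} + 2p_{NetOne}).
∂π/∂p_{LinkUp} = 480 − 6p_{LinkUp} + 2p_{NetOne} = 0 ⇒ p_{LinkUp} = 80 + (1/3)p_{NetOne}.
Similarly p_{NetOne} = 77 + (1/3)p_{LinkUp}.
Plugging p_{NetOne} into LinkUp's best response: p_{LinkUp} = 80 + (1/3)(77 + (1/3)p_{LinkUp}) ⇒ (8/9)p_{LinkUp} = 317/3, so p_{LinkUp} = 118.875.
Then p_{NetOne} = 77 + (1/3)·118.875 = 116.625.

118.875, 116.625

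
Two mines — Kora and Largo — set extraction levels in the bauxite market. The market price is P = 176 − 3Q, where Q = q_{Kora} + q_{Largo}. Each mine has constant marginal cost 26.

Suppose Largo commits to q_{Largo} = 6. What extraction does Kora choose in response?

Mine Kora's profit: π = q_{Kora}(176 − 3(q_{Kora} + q_{Largo})) − 26q_{Kora}.
∂π/∂q_{Kora} = 150 − 6q_{Kora} − 3q_{Largo} = 0, so q_{Kora} = 25 − 0.5q_{Largo}.
At q_{Largo} = 6: q_{Kora} = 25 − 0.5·6 = 22.

22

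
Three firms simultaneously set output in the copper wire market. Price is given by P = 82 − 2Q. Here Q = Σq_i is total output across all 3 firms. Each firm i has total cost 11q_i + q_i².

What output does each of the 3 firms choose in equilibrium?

A representative firm's profit is π_i = q_i(82 − 2Q) − 11q_i − q_i², with Q = q_i + Σ_{j≠i} q_j.
First-order condition: 71 − 6q_i − 2Σ_{j≠i} q_j = 0.
Imposing symmetry (q_j = q for all j) turns Σ_{j≠i} q_j into 2q, so 71 = 10q and q = 7.1.

7.1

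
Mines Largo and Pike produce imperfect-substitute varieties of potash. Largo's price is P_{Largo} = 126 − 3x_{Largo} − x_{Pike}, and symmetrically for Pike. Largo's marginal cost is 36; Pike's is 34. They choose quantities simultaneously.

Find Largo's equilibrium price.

74.4

Mine Largo's profit: π = x_{Largo}(126 − 3x_{Largo} − x_{Pike}) − 36x_{Largo}.
∂π/∂x_{Largo} = 90 − 6x_{Largo} − x_{Pike} = 0 ⇒ x_{Largo} = 15 − (1/6)x_{Pike}.
Similarly x_{Pike} = 46/3 − (1/6)x_{Largo}.
Plugging x_{Pike} into Largo's best response: x_{Largo} = 15 − (1/6)(46/3 − (1/6)x_{Largo}) ⇒ (35/36)x_{Largo} = 112/9, so x_{Largo} = 12.8.
Then x_{Pike} = 46/3 − (1/6)·12.8 = 13.2.
P_{Largo} = 126 − 3·12.8 − 13.2 = 74.4.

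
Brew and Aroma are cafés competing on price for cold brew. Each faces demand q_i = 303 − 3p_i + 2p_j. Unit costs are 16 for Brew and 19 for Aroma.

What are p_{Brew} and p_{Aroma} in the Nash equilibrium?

88.3125, 89.4375

Brew's profit: π = (p_{Brew} − 16)(303 − 3p_{Brew} + 2p_{Aroma}).
∂π/∂p_{Brew} = 351 − 6p_{Brew} + 2p_{Aroma} = 0 ⇒ p_{Brew} = 58.5 + (1/3)p_{Aroma}.
Similarly p_{Aroma} = 60 + (1/3)p_{Brew}.
Solving the two reaction functions simultaneously: (1 − (1/3)(1/3))p_{Brew} = 58.5 + (1/3)·60, so (8/9)p_{Brew} = 78.5 and p_{Brew} = 88.3125.
Then p_{Aroma} = 60 + (1/3)·88.3125 = 89.4375.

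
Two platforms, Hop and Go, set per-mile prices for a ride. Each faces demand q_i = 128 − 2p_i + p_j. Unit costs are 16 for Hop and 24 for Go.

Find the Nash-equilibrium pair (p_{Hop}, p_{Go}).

Hop's profit: π = (p_{Hop} − 16)(128 − 2p_{Hop} + p_{Go}).
∂π/∂p_{Hop} = 160 − 4p_{Hop} + p_{Go} = 0 ⇒ p_{Hop} = 40 + 0.25p_{Go}.
Similarly p_{Go} = 44 + 0.25p_{Hop}.
Plugging p_{Go} into Hop's best response: p_{Hop} = 40 + 0.25(44 + 0.25p_{Hop}) ⇒ 0.9375p_{Hop} = 51, so p_{Hop} = 54.4.
Then p_{Go} = 44 + 0.25·54.4 = 57.6.

54.4, 57.6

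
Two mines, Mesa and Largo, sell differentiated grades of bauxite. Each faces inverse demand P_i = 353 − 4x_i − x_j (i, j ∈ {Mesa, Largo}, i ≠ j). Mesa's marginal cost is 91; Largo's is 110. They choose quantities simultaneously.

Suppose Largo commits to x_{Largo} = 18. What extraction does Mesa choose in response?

Mine Mesa's profit: π = x_{Mesa}(353 − 4x_{Mesa} − x_{Largo}) − 91x_{Mesa}.
∂π/∂x_{Mesa} = 262 − 8x_{Mesa} − x_{Largo} = 0 ⇒ x_{Mesa} = 32.75 − 0.125x_{Largo}.
At x_{Largo} = 18: x_{Mesa} = 32.75 − 0.125·18 = 30.5.

30.5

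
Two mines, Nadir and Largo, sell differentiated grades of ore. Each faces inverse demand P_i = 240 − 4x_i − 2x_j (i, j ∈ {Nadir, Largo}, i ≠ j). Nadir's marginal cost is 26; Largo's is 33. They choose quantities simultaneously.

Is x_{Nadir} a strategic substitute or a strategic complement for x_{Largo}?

Mine Nadir's profit: π = x_{Nadir}(240 − 4x_{Nadir} − 2x_{Largo}) − 26x_{Nadir}.
∂π/∂x_{Nadir} = 214 − 8x_{Nadir} − 2x_{Largo} = 0 ⇒ x_{Nadir} = 26.75 − 0.25x_{Largo}.
The best-response slope dx_{Nadir}/dx_{Largo} = −0.25 < 0: the reaction function is downward-sloping, so the choices are strategic substitutes.

strategic substitutes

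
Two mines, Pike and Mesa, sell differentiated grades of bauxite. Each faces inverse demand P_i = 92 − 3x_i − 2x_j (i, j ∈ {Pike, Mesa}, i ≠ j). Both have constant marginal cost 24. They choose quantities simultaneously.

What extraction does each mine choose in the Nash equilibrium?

Mine Pike's profit: π = x_{Pike}(92 − 3x_{Pike} − 2x_{Mesa}) − 24x_{Pike}.
∂π/∂x_{Pike} = 68 − 6x_{Pike} − 2x_{Mesa} = 0 ⇒ x_{Pike} = 34/3 − (1/3)x_{Mesa}.
The game is symmetric, so in equilibrium x_{Mesa} = x_{Pike}: the reaction function gives (4/3)x_{Pike} = 34/3, hence x_{Pike} = 8.5.

8.5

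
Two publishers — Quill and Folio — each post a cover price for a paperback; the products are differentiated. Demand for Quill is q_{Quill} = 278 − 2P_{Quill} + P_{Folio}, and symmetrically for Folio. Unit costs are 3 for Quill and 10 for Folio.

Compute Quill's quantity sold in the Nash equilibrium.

Quill's profit: π = (P_{Quill} − 3)(278 − 2P_{Quill} + P_{Folio}).
∂π/∂P_{Quill} = 284 − 4P_{Quill} + P_{Folio} = 0 ⇒ P_{Quill} = 71 + 0.25P_{Folio}.
Similarly P_{Folio} = 74.5 + 0.25P_{Quill}.
Solving the two reaction functions simultaneously: (1 − (0.25)(0.25))P_{Quill} = 71 + 0.25·74.5, so 0.9375P_{Quill} = 89.625 and P_{Quill} = 95.6.
Then P_{Folio} = 74.5 + 0.25·95.6 = 98.4.
q_{Quill} = 278 − 2·95.6 + 98.4 = 185.2.

185.2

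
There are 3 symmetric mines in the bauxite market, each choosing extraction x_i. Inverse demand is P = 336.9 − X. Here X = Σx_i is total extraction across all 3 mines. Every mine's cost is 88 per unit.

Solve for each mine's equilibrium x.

62.225

A representative mine's profit is π_i = x_i(336.9 − X) − 88x_i, with X = x_i + Σ_{j≠i} x_j.
First-order condition: 248.9 − 2x_i − Σ_{j≠i} x_j = 0.
With identical mines, set every x_j = x: then 248.9 − 2x − 2x = 0, i.e. x = 248.9/4 = 62.225.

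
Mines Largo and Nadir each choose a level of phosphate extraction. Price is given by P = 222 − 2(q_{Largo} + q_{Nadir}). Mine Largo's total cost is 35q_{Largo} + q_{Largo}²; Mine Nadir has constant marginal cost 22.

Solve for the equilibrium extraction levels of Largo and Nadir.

17.4, 41.3

Mine Largo's profit: π = q_{Largo}(222 − 2(q_{Largo} + q_{Nadir})) − 35q_{Largo} − q_{Largo}².
∂π/∂q_{Largo} = 187 − 6q_{Largo} − 2q_{Nadir} = 0, so q_{Largo} = 187/6 − (1/3)q_{Nadir}.
For Nadir: ∂π/∂q_{Nadir} = 200 − 4q_{Nadir} − 2q_{Largo} = 0 ⇒ q_{Nadir} = 50 − 0.5q_{Largo}.
Solving the two reaction functions simultaneously: (1 − (−1/3)(−0.5))q_{Largo} = 187/6 − (1/3)·50, so (5/6)q_{Largo} = 14.5 and q_{Largo} = 17.4.
Then q_{Nadir} = 50 − 0.5·17.4 = 41.3.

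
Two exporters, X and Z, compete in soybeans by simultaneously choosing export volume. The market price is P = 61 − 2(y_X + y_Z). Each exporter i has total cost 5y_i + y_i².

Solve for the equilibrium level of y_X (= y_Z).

Exporter X's profit: π = y_X(61 − 2(y_X + y_Z)) − 5y_X − y_X².
∂π/∂y_X = 56 − 6y_X − 2y_Z = 0, so y_X = 28/3 − (1/3)y_Z.
By symmetry y_Z = y_X; substituting into the reaction function, (4/3)y_X = 28/3 and y_X = 7.

7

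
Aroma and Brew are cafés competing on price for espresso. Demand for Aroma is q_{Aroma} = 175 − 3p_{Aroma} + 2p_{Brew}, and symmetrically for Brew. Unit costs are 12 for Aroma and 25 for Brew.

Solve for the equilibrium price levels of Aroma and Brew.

Aroma's profit: π = (p_{Aroma} − 12)(175 − 3p_{Aroma} + 2p_{Brew}).
∂π/∂p_{Aroma} = 211 − 6p_{Aroma} + 2p_{Brew} = 0 ⇒ p_{Aroma} = 211/6 + (1/3)p_{Brew}.
Similarly p_{Brew} = 125/3 + (1/3)p_{Aroma}.
Plugging p_{Brew} into Aroma's best response: p_{Aroma} = 211/6 + (1/3)(125/3 + (1/3)p_{Aroma}) ⇒ (8/9)p_{Aroma} = 883/18, so p_{Aroma} = 55.1875.
Then p_{Brew} = 125/3 + (1/3)·55.1875 = 60.0625.

55.1875, 60.0625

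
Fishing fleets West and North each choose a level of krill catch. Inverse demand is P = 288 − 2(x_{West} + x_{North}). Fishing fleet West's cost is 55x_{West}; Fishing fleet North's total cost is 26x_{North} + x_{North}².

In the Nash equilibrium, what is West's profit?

3819.38

Fishing fleet West's profit: π = x_{West}(288 − 2(x_{West} + x_{North})) − 55x_{West}.
∂π/∂x_{West} = 233 − 4x_{West} − 2x_{North} = 0, so x_{West} = 58.25 − 0.5x_{North}.
For North: ∂π/∂x_{North} = 262 − 6x_{North} − 2x_{West} = 0 ⇒ x_{North} = 131/3 − (1/3)x_{West}.
Substituting the second reaction function into the first: x_{West} = 58.25 − 0.5(131/3 − (1/3)x_{West}), which gives (5/6)x_{West} = 437/12 ⇒ x_{West} = 43.7.
Then x_{North} = 131/3 − (1/3)·43.7 = 29.1.
Price P = 288 − 2·72.8 = 142.4.
West's profit: (142.4 − 55)·43.7 = 3819.38.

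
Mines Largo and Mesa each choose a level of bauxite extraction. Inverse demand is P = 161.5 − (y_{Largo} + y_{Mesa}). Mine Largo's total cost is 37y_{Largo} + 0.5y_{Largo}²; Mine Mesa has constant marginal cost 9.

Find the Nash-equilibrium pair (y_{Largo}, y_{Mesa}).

Mine Largo's profit: π = y_{Largo}(161.5 − (y_{Largo} + y_{Mesa})) − 37y_{Largo} − 0.5y_{Largo}².
∂π/∂y_{Largo} = 124.5 − 3y_{Largo} − y_{Mesa} = 0, so y_{Largo} = 41.5 − (1/3)y_{Mesa}.
For Mesa: ∂π/∂y_{Mesa} = 152.5 − 2y_{Mesa} − y_{Largo} = 0 ⇒ y_{Mesa} = 76.25 − 0.5y_{Largo}.
Solving the two reaction functions simultaneously: (1 − (−1/3)(−0.5))y_{Largo} = 41.5 − (1/3)·76.25, so (5/6)y_{Largo} = 193/12 and y_{Largo} = 19.3.
Then y_{Mesa} = 76.25 − 0.5·19.3 = 66.6.

19.3, 66.6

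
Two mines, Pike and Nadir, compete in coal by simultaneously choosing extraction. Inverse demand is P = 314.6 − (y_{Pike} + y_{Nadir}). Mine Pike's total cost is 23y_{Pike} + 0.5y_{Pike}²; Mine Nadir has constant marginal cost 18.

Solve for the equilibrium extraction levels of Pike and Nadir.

57.32, 119.64

Mine Pike's profit: π = y_{Pike}(314.6 − (y_{Pike} + y_{Nadir})) − 23y_{Pike} − 0.5y_{Pike}².
∂π/∂y_{Pike} = 291.6 − 3y_{Pike} − y_{Nadir} = 0, so y_{Pike} = 97.2 − (1/3)y_{Nadir}.
For Nadir: ∂π/∂y_{Nadir} = 296.6 − 2y_{Nadir} − y_{Pike} = 0 ⇒ y_{Nadir} = 148.3 − 0.5y_{Pike}.
Solving the two reaction functions simultaneously: (1 − (−1/3)(−0.5))y_{Pike} = 97.2 − (1/3)·148.3, so (5/6)y_{Pike} = 1433/30 and y_{Pike} = 57.32.
Then y_{Nadir} = 148.3 − 0.5·57.32 = 119.64.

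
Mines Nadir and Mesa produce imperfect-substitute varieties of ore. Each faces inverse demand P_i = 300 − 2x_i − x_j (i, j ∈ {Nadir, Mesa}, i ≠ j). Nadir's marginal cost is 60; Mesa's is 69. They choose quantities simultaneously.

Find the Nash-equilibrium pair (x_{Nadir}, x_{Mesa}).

Mine Nadir's profit: π = x_{Nadir}(300 − 2x_{Nadir} − x_{Mesa}) − 60x_{Nadir}.
∂π/∂x_{Nadir} = 240 − 4x_{Nadir} − x_{Mesa} = 0 ⇒ x_{Nadir} = 60 − 0.25x_{Mesa}.
Similarly x_{Mesa} = 57.75 − 0.25x_{Nadir}.
Solving the two reaction functions simultaneously: (1 − (−0.25)(−0.25))x_{Nadir} = 60 − 0.25·57.75, so 0.9375x_{Nadir} = 45.5625 and x_{Nadir} = 48.6.
Then x_{Mesa} = 57.75 − 0.25·48.6 = 45.6.

48.6, 45.6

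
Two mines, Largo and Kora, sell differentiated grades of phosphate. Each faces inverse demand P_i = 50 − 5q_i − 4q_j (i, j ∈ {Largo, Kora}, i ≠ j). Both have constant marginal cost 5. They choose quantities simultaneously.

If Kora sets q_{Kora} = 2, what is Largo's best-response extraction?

3.7

Mine Largo's profit: π = q_{Largo}(50 − 5q_{Largo} − 4q_{Kora}) − 5q_{Largo}.
∂π/∂q_{Largo} = 45 − 10q_{Largo} − 4q_{Kora} = 0 ⇒ q_{Largo} = 4.5 − 0.4q_{Kora}.
At q_{Kora} = 2: q_{Largo} = 4.5 − 0.4·2 = 3.7.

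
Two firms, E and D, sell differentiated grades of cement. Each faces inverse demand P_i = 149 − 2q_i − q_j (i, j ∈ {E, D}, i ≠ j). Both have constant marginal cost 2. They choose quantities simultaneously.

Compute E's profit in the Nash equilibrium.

1728.72

Firm E's profit: π = q_E(149 − 2q_E − q_D) − 2q_E.
∂π/∂q_E = 147 − 4q_E − q_D = 0 ⇒ q_E = 36.75 − 0.25q_D.
Setting q_E = q_D in the reaction function: q_E = 36.75 − 0.25q_E, so q_E = 36.75 / 1.25 = 29.4.
P_E = 149 − 2·29.4 − 29.4 = 60.8.
Profit = (60.8 − 2)·29.4 = 1728.72.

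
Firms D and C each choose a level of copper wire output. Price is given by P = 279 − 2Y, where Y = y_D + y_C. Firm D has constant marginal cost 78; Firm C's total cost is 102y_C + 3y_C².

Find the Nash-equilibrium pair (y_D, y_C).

46, 8.5

Firm D's profit: π = y_D(279 − 2(y_D + y_C)) − 78y_D.
∂π/∂y_D = 201 − 4y_D − 2y_C = 0, so y_D = 50.25 − 0.5y_C.
For C: ∂π/∂y_C = 177 − 10y_C − 2y_D = 0 ⇒ y_C = 17.7 − 0.2y_D.
Solving the two reaction functions simultaneously: (1 − (−0.5)(−0.2))y_D = 50.25 − 0.5·17.7, so 0.9y_D = 41.4 and y_D = 46.
Then y_C = 17.7 − 0.2·46 = 8.5.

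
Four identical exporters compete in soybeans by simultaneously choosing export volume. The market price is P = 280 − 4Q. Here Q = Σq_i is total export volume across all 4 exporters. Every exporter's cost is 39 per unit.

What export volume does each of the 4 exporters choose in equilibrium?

12.05

A representative exporter's profit is π_i = q_i(280 − 4Q) − 39q_i, with Q = q_i + Σ_{j≠i} q_j.
First-order condition: 241 − 8q_i − 4Σ_{j≠i} q_j = 0.
Imposing symmetry (q_j = q for all j) turns Σ_{j≠i} q_j into 3q, so 241 = 20q and q = 12.05.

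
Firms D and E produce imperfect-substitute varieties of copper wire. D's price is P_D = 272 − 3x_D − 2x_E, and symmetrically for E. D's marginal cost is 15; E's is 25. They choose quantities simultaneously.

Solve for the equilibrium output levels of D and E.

Firm D's profit: π = x_D(272 − 3x_D − 2x_E) − 15x_D.
∂π/∂x_D = 257 − 6x_D − 2x_E = 0 ⇒ x_D = 257/6 − (1/3)x_E.
Similarly x_E = 247/6 − (1/3)x_D.
Solving the two reaction functions simultaneously: (1 − (−1/3)(−1/3))x_D = 257/6 − (1/3)·(247/6), so (8/9)x_D = 262/9 and x_D = 32.75.
Then x_E = 247/6 − (1/3)·32.75 = 30.25.

32.75, 30.25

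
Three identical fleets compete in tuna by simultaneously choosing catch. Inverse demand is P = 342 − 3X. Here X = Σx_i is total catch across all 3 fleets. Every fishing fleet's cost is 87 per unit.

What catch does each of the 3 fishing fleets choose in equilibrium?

21.25

A representative fishing fleet's profit is π_i = x_i(342 − 3X) − 87x_i, with X = x_i + Σ_{j≠i} x_j.
First-order condition: 255 − 6x_i − 3Σ_{j≠i} x_j = 0.
In a symmetric equilibrium every fishing fleet chooses the same x, so Σ_{j≠i} x_j = 2x. The condition becomes 255 − 12x = 0, giving x = 255/12 = 21.25.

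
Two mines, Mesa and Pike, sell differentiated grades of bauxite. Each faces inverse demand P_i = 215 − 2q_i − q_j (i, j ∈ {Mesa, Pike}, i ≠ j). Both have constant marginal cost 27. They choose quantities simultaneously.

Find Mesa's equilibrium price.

102.2

Mine Mesa's profit: π = q_{Mesa}(215 − 2q_{Mesa} − q_{Pike}) − 27q_{Mesa}.
∂π/∂q_{Mesa} = 188 − 4q_{Mesa} − q_{Pike} = 0 ⇒ q_{Mesa} = 47 − 0.25q_{Pike}.
Setting q_{Mesa} = q_{Pike} in the reaction function: q_{Mesa} = 47 − 0.25q_{Mesa}, so q_{Mesa} = 47 / 1.25 = 37.6.
P_{Mesa} = 215 − 2·37.6 − 37.6 = 102.2.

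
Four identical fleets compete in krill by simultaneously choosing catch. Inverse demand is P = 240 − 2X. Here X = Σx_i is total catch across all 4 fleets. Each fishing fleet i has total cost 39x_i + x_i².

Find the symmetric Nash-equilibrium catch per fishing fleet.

16.75

A representative fishing fleet's profit is π_i = x_i(240 − 2X) − 39x_i − x_i², with X = x_i + Σ_{j≠i} x_j.
First-order condition: 201 − 6x_i − 2Σ_{j≠i} x_j = 0.
Imposing symmetry (x_j = x for all j) turns Σ_{j≠i} x_j into 3x, so 201 = 12x and x = 16.75.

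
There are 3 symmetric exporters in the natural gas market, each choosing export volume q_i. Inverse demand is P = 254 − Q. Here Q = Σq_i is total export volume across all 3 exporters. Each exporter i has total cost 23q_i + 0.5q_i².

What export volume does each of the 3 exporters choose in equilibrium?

A representative exporter's profit is π_i = q_i(254 − Q) − 23q_i − 0.5q_i², with Q = q_i + Σ_{j≠i} q_j.
First-order condition: 231 − 3q_i − Σ_{j≠i} q_j = 0.
With identical exporters, set every q_j = q: then 231 − 3q − 2q = 0, i.e. q = 231/5 = 46.2.

46.2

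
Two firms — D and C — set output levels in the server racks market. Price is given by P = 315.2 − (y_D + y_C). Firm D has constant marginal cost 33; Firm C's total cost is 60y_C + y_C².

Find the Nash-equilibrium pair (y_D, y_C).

Firm D's profit: π = y_D(315.2 − (y_D + y_C)) − 33y_D.
∂π/∂y_D = 282.2 − 2y_D − y_C = 0, so y_D = 141.1 − 0.5y_C.
For C: ∂π/∂y_C = 255.2 − 4y_C − y_D = 0 ⇒ y_C = 63.8 − 0.25y_D.
Plugging y_C into D's best response: y_D = 141.1 − 0.5(63.8 − 0.25y_D) ⇒ 0.875y_D = 109.2, so y_D = 124.8.
Then y_C = 63.8 − 0.25·124.8 = 32.6.

124.8, 32.6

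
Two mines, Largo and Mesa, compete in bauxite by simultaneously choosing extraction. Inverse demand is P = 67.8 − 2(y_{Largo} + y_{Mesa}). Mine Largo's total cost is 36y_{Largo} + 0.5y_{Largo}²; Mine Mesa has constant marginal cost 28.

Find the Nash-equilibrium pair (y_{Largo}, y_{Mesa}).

Mine Largo's profit: π = y_{Largo}(67.8 − 2(y_{Largo} + y_{Mesa})) − 36y_{Largo} − 0.5y_{Largo}².
∂π/∂y_{Largo} = 31.8 − 5y_{Largo} − 2y_{Mesa} = 0, so y_{Largo} = 6.36 − 0.4y_{Mesa}.
For Mesa: ∂π/∂y_{Mesa} = 39.8 − 4y_{Mesa} − 2y_{Largo} = 0 ⇒ y_{Mesa} = 9.95 − 0.5y_{Largo}.
Plugging y_{Mesa} into Largo's best response: y_{Largo} = 6.36 − 0.4(9.95 − 0.5y_{Largo}) ⇒ 0.8y_{Largo} = 2.38, so y_{Largo} = 2.975.
Then y_{Mesa} = 9.95 − 0.5·2.975 = 8.4625.

2.975, 8.4625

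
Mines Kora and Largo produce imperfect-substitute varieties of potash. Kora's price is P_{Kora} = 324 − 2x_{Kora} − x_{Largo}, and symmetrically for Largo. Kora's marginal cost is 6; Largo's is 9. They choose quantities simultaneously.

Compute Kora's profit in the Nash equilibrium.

8140.88

Mine Kora's profit: π = x_{Kora}(324 − 2x_{Kora} − x_{Largo}) − 6x_{Kora}.
∂π/∂x_{Kora} = 318 − 4x_{Kora} − x_{Largo} = 0 ⇒ x_{Kora} = 79.5 − 0.25x_{Largo}.
Similarly x_{Largo} = 78.75 − 0.25x_{Kora}.
Substituting the second reaction function into the first: x_{Kora} = 79.5 − 0.25(78.75 − 0.25x_{Kora}), which gives 0.9375x_{Kora} = 59.8125 ⇒ x_{Kora} = 63.8.
Then x_{Largo} = 78.75 − 0.25·63.8 = 62.8.
P_{Kora} = 324 − 2·63.8 − 62.8 = 133.6.
Profit = (133.6 − 6)·63.8 = 8140.88.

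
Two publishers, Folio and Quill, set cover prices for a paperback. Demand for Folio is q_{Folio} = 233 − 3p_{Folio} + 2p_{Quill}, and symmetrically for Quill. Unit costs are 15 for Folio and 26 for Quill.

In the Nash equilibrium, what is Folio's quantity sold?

169.6875

Folio's profit: π = (p_{Folio} − 15)(233 − 3p_{Folio} + 2p_{Quill}).
∂π/∂p_{Folio} = 278 − 6p_{Folio} + 2p_{Quill} = 0 ⇒ p_{Folio} = 139/3 + (1/3)p_{Quill}.
Similarly p_{Quill} = 311/6 + (1/3)p_{Folio}.
Plugging p_{Quill} into Folio's best response: p_{Folio} = 139/3 + (1/3)(311/6 + (1/3)p_{Folio}) ⇒ (8/9)p_{Folio} = 1145/18, so p_{Folio} = 71.5625.
Then p_{Quill} = 311/6 + (1/3)·71.5625 = 75.6875.
q_{Folio} = 233 − 3·71.5625 + 2·75.6875 = 169.6875.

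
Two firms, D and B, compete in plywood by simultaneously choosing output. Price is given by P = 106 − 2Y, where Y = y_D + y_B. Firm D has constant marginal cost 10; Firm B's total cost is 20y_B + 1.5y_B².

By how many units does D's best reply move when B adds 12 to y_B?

-6

Firm D's profit: π = y_D(106 − 2(y_D + y_B)) − 10y_D.
∂π/∂y_D = 96 − 4y_D − 2y_B = 0, so y_D = 24 − 0.5y_B.
The reaction-function slope is −0.5, so a 12-unit rise in y_B moves y_D by −0.5 × 12 = −6. D's best response falls — the actions are strategic substitutes.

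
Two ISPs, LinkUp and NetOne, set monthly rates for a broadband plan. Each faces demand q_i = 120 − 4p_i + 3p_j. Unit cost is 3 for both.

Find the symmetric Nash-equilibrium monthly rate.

LinkUp's profit: π = (p_{LinkUp} − 3)(120 − 4p_{LinkUp} + 3p_{NetOne}).
∂π/∂p_{LinkUp} = 132 − 8p_{LinkUp} + 3p_{NetOne} = 0 ⇒ p_{LinkUp} = 16.5 + 0.375p_{NetOne}.
By symmetry p_{NetOne} = p_{LinkUp}; substituting into the reaction function, 0.625p_{LinkUp} = 16.5 and p_{LinkUp} = 26.4.

26.4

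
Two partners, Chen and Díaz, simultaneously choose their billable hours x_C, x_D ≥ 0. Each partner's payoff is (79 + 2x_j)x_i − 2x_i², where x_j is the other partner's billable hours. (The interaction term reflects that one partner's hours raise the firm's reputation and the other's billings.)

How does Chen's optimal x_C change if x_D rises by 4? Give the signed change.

2

Chen's payoff is (79 + 2x_D)x_C − 2x_C².
∂π/∂x_C = 79 + 2x_D − 4x_C = 0, so x_C = 19.75 + 0.5x_D.
The reaction-function slope is 0.5, so a 4-unit rise in x_D moves x_C by 0.5 × 4 = 2. Chen's best response rises — the actions are strategic complements.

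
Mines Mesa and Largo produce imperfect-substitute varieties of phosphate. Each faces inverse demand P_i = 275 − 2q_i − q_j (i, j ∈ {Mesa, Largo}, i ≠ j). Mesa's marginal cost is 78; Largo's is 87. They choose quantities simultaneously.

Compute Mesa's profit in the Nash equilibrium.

Mine Mesa's profit: π = q_{Mesa}(275 − 2q_{Mesa} − q_{Largo}) − 78q_{Mesa}.
∂π/∂q_{Mesa} = 197 − 4q_{Mesa} − q_{Largo} = 0 ⇒ q_{Mesa} = 49.25 − 0.25q_{Largo}.
Similarly q_{Largo} = 47 − 0.25q_{Mesa}.
Solving the two reaction functions simultaneously: (1 − (−0.25)(−0.25))q_{Mesa} = 49.25 − 0.25·47, so 0.9375q_{Mesa} = 37.5 and q_{Mesa} = 40.
Then q_{Largo} = 47 − 0.25·40 = 37.
P_{Mesa} = 275 − 2·40 − 37 = 158.
Profit = (158 − 78)·40 = 3200.

3200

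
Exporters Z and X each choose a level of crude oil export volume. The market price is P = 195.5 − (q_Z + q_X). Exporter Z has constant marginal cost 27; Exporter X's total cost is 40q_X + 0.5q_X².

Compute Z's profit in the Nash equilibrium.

Exporter Z's profit: π = q_Z(195.5 − (q_Z + q_X)) − 27q_Z.
∂π/∂q_Z = 168.5 − 2q_Z − q_X = 0, so q_Z = 84.25 − 0.5q_X.
For X: ∂π/∂q_X = 155.5 − 3q_X − q_Z = 0 ⇒ q_X = 311/6 − (1/3)q_Z.
Plugging q_X into Z's best response: q_Z = 84.25 − 0.5(311/6 − (1/3)q_Z) ⇒ (5/6)q_Z = 175/3, so q_Z = 70.
Then q_X = 311/6 − (1/3)·70 = 28.5.
Price P = 195.5 − 98.5 = 97.
Z's profit: (97 − 27)·70 = 4900.

4900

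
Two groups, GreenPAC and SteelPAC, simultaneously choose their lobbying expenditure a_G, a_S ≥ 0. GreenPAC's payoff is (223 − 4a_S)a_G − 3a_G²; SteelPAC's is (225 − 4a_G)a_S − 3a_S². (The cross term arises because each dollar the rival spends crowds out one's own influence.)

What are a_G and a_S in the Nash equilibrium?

21.9, 22.9

Expanding GreenPAC's payoff: 223a_G − 4a_Sa_G − 3a_G².
∂π/∂a_G = 223 − 4a_S − 6a_G = 0, so a_G = 223/6 − (2/3)a_S.
Likewise for SteelPAC: a_S = 37.5 − (2/3)a_G.
Plugging a_S into GreenPAC's best response: a_G = 223/6 − (2/3)(37.5 − (2/3)a_G) ⇒ (5/9)a_G = 73/6, so a_G = 21.9.
Then a_S = 37.5 − (2/3)·21.9 = 22.9.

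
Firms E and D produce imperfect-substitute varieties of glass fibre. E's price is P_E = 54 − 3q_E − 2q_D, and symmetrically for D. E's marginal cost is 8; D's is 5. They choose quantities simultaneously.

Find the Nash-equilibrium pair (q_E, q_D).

Firm E's profit: π = q_E(54 − 3q_E − 2q_D) − 8q_E.
∂π/∂q_E = 46 − 6q_E − 2q_D = 0 ⇒ q_E = 23/3 − (1/3)q_D.
Similarly q_D = 49/6 − (1/3)q_E.
Substituting the second reaction function into the first: q_E = 23/3 − (1/3)(49/6 − (1/3)q_E), which gives (8/9)q_E = 89/18 ⇒ q_E = 5.5625.
Then q_D = 49/6 − (1/3)·5.5625 = 6.3125.

5.5625, 6.3125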